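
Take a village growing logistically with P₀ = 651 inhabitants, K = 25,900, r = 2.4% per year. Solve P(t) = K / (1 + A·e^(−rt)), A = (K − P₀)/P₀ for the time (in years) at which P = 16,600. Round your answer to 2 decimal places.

A = (25900 − 651)/651 = 38.78495
16600 = 25900/(1 + 38.78495·e^(−0.024t)) → 1 + 38.78495·e^(−0.024t) = 1.56024
e^(−0.024t) = 0.014445 → t = ln(69.22904)/0.024 = 4.23742/0.024

t ≈ 176.56 years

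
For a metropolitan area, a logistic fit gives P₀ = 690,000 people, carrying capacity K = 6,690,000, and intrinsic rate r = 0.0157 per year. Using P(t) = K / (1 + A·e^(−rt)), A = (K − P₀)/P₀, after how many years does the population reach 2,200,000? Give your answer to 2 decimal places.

t ≈ 92.32 years

A = (6690000 − 690000)/690000 = 8.69565
2200000 = 6690000/(1 + 8.69565·e^(−0.0157t)) → 1 + 8.69565·e^(−0.0157t) = 3.04091
e^(−0.0157t) = 0.234705 → t = ln(4.26068)/0.0157 = 1.44943/0.0157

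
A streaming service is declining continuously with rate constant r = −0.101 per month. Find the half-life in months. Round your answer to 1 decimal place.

half-life ≈ 6.9 months

half-life = ln(2) / |r| = 0.69315 / 0.101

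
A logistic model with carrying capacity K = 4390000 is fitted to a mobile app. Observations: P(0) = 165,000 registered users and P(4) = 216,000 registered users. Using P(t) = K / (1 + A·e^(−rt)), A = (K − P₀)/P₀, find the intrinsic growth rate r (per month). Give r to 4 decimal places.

A = (4390000 − 165000)/165000 = 25.60606
216000 = 4390000/(1 + 25.60606·e^(−r·4)) → e^(−4r) = (20.32407 − 1)/25.60606 = 0.754668
r = −ln(0.754668)/4 = 0.28148/4

r ≈ 0.0704 per month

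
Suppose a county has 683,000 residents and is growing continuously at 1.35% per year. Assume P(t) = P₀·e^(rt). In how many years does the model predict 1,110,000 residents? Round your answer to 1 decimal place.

1110000 = 683000 · e^(0.0135·t)
t = ln(1110000/683000) / 0.0135 = ln(1.62518) / 0.0135 = 0.48562 / 0.0135

t ≈ 36.0 years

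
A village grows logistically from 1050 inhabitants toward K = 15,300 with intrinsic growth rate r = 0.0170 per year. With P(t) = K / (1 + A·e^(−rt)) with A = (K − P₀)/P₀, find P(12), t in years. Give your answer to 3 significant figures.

≈ 1,270 inhabitants

A = (15300 − 1050)/1050 = 13.57143
P(12) = 15300 / (1 + 13.57143·e^(−0.017·12)) = 15300 / (1 + 13.57143·0.815462)
= 15300 / 12.06699 ≈ 1267.92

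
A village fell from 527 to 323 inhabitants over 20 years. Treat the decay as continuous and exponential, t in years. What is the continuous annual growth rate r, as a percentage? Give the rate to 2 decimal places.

r ≈ -2.45% per year

323 = 527 · e^(r·20)
e^(20r) = 323/527 = 0.6129
r = ln(0.6129) / 20 = -0.48955 / 20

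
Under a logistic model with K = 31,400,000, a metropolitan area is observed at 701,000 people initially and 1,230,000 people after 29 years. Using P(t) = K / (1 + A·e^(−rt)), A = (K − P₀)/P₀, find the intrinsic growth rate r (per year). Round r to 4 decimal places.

r ≈ 0.0200 per year

A = (31400000 − 701000)/701000 = 43.79315
1230000 = 31400000/(1 + 43.79315·e^(−r·29)) → e^(−29r) = (25.52846 − 1)/43.79315 = 0.560098
r = −ln(0.560098)/29 = 0.57964/29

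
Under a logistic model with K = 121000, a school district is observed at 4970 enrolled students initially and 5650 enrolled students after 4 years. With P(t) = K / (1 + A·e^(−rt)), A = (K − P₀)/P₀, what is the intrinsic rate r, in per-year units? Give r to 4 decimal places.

A = (121000 − 4970)/4970 = 23.34608
5650 = 121000/(1 + 23.34608·e^(−r·4)) → e^(−4r) = (21.41593 − 1)/23.34608 = 0.874491
r = −ln(0.874491)/4 = 0.13411/4

r ≈ 0.0335 per year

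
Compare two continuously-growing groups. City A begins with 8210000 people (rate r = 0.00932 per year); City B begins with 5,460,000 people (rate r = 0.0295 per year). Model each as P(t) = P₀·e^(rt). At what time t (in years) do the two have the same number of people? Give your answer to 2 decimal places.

8210000·e^(0.00932t) = 5460000·e^(0.0295t)
8210000/5460000 = e^((0.0295 − 0.00932)t) → ln(1.50366) = 0.02018·t
t = 0.4079 / 0.02018

t ≈ 20.21 years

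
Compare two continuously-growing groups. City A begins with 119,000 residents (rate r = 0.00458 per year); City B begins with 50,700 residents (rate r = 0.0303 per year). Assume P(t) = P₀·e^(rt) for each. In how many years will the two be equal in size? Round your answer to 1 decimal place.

t ≈ 33.2 years

119000·e^(0.00458t) = 50700·e^(0.0303t)
119000/50700 = e^((0.0303 − 0.00458)t) → ln(2.34714) = 0.02572·t
t = 0.8532 / 0.02572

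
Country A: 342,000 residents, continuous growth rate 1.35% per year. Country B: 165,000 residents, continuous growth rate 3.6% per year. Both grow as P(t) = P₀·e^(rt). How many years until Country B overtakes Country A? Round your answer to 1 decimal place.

342000·e^(0.0135t) = 165000·e^(0.036t)
342000/165000 = e^((0.036 − 0.0135)t) → ln(2.07273) = 0.0225·t
t = 0.72887 / 0.0225

t ≈ 32.4 years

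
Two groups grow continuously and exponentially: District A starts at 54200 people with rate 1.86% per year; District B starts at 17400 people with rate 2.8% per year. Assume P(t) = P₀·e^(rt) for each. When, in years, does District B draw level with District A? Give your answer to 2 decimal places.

t ≈ 120.87 years

54200·e^(0.0186t) = 17400·e^(0.028t)
54200/17400 = e^((0.028 − 0.0186)t) → ln(3.11494) = 0.0094·t
t = 1.13621 / 0.0094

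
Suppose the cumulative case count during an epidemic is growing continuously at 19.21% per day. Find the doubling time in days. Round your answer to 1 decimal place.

doubling time = ln(2) / |r| = 0.69315 / 0.1921

doubling time ≈ 3.6 days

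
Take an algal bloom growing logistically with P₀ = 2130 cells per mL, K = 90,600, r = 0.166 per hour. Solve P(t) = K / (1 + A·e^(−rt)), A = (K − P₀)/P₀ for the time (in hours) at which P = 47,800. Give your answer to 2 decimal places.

A = (90600 − 2130)/2130 = 41.53521
47800 = 90600/(1 + 41.53521·e^(−0.166t)) → 1 + 41.53521·e^(−0.166t) = 1.8954
e^(−0.166t) = 0.021558 → t = ln(46.38746)/0.166 = 3.83703/0.166

t ≈ 23.11 hours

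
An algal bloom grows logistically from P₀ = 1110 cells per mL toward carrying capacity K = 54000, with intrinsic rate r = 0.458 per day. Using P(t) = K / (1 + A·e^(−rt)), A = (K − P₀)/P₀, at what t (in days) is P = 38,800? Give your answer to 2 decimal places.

t ≈ 10.48 days

A = (54000 − 1110)/1110 = 47.64865
38800 = 54000/(1 + 47.64865·e^(−0.458t)) → 1 + 47.64865·e^(−0.458t) = 1.39175
e^(−0.458t) = 0.008222 → t = ln(121.62945)/0.458 = 4.80098/0.458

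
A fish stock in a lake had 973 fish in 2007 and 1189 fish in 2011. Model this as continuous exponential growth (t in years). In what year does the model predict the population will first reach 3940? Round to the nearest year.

r = ln(1189/973) / 4 = 0.20048/4 ≈ 0.050121 per year
t = ln(3940/973) / r = 1.39855/0.050121 ≈ 27.9 years after 2007

year 2035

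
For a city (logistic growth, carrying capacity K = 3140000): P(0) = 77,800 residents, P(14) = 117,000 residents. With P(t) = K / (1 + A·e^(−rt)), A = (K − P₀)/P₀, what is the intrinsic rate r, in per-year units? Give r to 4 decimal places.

r ≈ 0.0301 per year

A = (3140000 − 77800)/77800 = 39.3599
117000 = 3140000/(1 + 39.3599·e^(−r·14)) → e^(−14r) = (26.83761 − 1)/39.3599 = 0.656445
r = −ln(0.656445)/14 = 0.42092/14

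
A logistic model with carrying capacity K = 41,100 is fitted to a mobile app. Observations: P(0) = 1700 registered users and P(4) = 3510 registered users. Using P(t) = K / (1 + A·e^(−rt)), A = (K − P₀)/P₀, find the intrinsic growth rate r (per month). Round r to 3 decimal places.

A = (41100 − 1700)/1700 = 23.17647
3510 = 41100/(1 + 23.17647·e^(−r·4)) → e^(−4r) = (11.7094 − 1)/23.17647 = 0.462081
r = −ln(0.462081)/4 = 0.77202/4

r ≈ 0.193 per month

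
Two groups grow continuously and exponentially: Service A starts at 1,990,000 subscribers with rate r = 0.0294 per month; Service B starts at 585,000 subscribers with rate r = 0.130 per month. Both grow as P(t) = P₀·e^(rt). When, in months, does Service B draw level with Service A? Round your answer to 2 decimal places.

1990000·e^(0.0294t) = 585000·e^(0.13t)
1990000/585000 = e^((0.13 − 0.0294)t) → ln(3.40171) = 0.1006·t
t = 1.22428 / 0.1006

t ≈ 12.17 months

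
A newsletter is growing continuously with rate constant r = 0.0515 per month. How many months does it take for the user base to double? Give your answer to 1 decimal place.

doubling time ≈ 13.5 months

doubling time = ln(2) / |r| = 0.69315 / 0.0515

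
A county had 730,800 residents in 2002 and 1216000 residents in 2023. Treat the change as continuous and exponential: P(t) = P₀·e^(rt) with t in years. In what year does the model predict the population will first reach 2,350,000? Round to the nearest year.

r = ln(1216000/730800) / 21 = 0.50918/21 ≈ 0.024247 per year
t = ln(2350000/730800) / r = 1.16803/0.024247 ≈ 48.17 years after 2002

year 2050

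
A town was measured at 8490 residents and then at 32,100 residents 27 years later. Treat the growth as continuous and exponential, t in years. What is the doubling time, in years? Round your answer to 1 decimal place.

doubling time ≈ 14.1 years

r = ln(32100/8490) / 27 = ln(3.78092) / 27 ≈ 0.049258 per year
doubling time = ln 2 / |r| = 0.69315 / 0.049258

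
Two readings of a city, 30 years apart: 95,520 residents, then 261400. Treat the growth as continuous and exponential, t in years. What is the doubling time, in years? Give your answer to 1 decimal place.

r = ln(261400/95520) / 30 = ln(2.7366) / 30 ≈ 0.033557 per year
doubling time = ln 2 / |r| = 0.69315 / 0.033557

doubling time ≈ 20.7 years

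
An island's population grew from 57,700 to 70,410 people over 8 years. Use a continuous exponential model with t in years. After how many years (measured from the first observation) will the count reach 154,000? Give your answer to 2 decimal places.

t ≈ 39.45 years

r = ln(70410/57700) / 8 ≈ 0.024885 per year
t = ln(154000/57700) / r = 0.9817 / 0.024885 ≈ 39.45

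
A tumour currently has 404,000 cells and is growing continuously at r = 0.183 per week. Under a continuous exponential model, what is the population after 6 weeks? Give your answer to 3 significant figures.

≈ 1,210,000 cells

P(6) = 404000 · e^(0.183·6) = 404000 · e^(1.098)
= 404000 · 2.99816 ≈ 1211258.13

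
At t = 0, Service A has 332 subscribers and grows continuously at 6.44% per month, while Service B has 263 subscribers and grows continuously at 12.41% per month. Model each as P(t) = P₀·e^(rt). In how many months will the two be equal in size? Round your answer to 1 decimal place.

t ≈ 3.9 months

332·e^(0.0644t) = 263·e^(0.1241t)
332/263 = e^((0.1241 − 0.0644)t) → ln(1.26236) = 0.0597·t
t = 0.23298 / 0.0597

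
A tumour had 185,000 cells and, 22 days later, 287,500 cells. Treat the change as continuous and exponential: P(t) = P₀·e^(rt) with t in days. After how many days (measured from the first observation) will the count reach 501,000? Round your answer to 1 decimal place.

r = ln(287500/185000) / 22 ≈ 0.020039 per day
t = ln(501000/185000) / r = 0.99625 / 0.020039 ≈ 49.715

t ≈ 49.7 days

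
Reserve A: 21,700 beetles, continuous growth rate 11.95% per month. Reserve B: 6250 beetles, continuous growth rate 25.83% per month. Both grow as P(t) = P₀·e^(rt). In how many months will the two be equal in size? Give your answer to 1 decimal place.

t ≈ 9.0 months

21700·e^(0.1195t) = 6250·e^(0.2583t)
21700/6250 = e^((0.2583 − 0.1195)t) → ln(3.472) = 0.1388·t
t = 1.24473 / 0.1388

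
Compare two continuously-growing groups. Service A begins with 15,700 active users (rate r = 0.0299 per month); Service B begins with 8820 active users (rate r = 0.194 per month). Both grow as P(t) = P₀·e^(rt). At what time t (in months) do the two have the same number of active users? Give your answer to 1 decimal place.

15700·e^(0.0299t) = 8820·e^(0.194t)
15700/8820 = e^((0.194 − 0.0299)t) → ln(1.78005) = 0.1641·t
t = 0.57664 / 0.1641

t ≈ 3.5 months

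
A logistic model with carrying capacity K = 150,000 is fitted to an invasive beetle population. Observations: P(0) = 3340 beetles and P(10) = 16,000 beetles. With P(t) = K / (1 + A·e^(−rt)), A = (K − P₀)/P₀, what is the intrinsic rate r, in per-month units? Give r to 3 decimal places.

A = (150000 − 3340)/3340 = 43.91018
16000 = 150000/(1 + 43.91018·e^(−r·10)) → e^(−10r) = (9.375 − 1)/43.91018 = 0.19073
r = −ln(0.19073)/10 = 1.6569/10

r ≈ 0.166 per month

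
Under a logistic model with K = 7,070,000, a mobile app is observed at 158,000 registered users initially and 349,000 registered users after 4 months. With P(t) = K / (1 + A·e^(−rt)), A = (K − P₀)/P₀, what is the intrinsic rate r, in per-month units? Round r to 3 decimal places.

r ≈ 0.205 per month

A = (7070000 − 158000)/158000 = 43.74684
349000 = 7070000/(1 + 43.74684·e^(−r·4)) → e^(−4r) = (20.25788 − 1)/43.74684 = 0.440212
r = −ln(0.440212)/4 = 0.8205/4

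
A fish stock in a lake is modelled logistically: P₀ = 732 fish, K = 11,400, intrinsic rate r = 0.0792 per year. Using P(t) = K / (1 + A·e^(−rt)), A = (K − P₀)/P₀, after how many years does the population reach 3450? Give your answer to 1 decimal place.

t ≈ 23.3 years

A = (11400 − 732)/732 = 14.57377
3450 = 11400/(1 + 14.57377·e^(−0.0792t)) → 1 + 14.57377·e^(−0.0792t) = 3.30435
e^(−0.0792t) = 0.158116 → t = ln(6.32447)/0.0792 = 1.84443/0.0792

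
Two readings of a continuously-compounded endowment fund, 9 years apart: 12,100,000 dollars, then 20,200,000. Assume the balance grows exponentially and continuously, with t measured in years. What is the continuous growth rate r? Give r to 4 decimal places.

r ≈ 0.0569 per year

20200000 = 12100000 · e^(r·9)
e^(9r) = 20200000/12100000 = 1.66942
r = ln(1.66942) / 9 = 0.51248 / 9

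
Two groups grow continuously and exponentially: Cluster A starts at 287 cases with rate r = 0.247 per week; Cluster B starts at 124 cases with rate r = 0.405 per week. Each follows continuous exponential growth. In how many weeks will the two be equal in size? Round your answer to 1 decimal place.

287·e^(0.247t) = 124·e^(0.405t)
287/124 = e^((0.405 − 0.247)t) → ln(2.31452) = 0.158·t
t = 0.8392 / 0.158

t ≈ 5.3 weeks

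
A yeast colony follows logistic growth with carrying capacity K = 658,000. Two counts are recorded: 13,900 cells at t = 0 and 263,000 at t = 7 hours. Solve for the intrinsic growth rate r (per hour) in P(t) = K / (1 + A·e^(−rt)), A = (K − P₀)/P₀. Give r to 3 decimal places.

r ≈ 0.490 per hour

A = (658000 − 13900)/13900 = 46.33813
263000 = 658000/(1 + 46.33813·e^(−r·7)) → e^(−7r) = (2.5019 − 1)/46.33813 = 0.032412
r = −ln(0.032412)/7 = 3.42923/7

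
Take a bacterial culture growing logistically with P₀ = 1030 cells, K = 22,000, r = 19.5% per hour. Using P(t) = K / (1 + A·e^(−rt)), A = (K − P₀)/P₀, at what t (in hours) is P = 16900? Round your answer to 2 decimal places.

t ≈ 21.60 hours

A = (22000 − 1030)/1030 = 20.35922
16900 = 22000/(1 + 20.35922·e^(−0.195t)) → 1 + 20.35922·e^(−0.195t) = 1.30178
e^(−0.195t) = 0.014823 → t = ln(67.46488)/0.195 = 4.21161/0.195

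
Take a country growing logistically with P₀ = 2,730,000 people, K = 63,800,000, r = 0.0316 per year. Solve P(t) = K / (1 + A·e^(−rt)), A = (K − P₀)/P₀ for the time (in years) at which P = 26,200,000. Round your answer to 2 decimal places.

A = (63800000 − 2730000)/2730000 = 22.36996
26200000 = 63800000/(1 + 22.36996·e^(−0.0316t)) → 1 + 22.36996·e^(−0.0316t) = 2.43511
e^(−0.0316t) = 0.064154 → t = ln(15.58758)/0.0316 = 2.74647/0.0316

t ≈ 86.91 years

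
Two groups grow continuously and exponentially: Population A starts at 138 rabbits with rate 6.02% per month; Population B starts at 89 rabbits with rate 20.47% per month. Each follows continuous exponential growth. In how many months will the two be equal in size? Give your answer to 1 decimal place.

t ≈ 3.0 months

138·e^(0.0602t) = 89·e^(0.2047t)
138/89 = e^((0.2047 − 0.0602)t) → ln(1.55056) = 0.1445·t
t = 0.43862 / 0.1445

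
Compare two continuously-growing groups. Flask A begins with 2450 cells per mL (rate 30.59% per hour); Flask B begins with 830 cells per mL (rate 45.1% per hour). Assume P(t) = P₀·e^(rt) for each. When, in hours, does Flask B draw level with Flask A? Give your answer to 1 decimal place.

2450·e^(0.3059t) = 830·e^(0.451t)
2450/830 = e^((0.451 − 0.3059)t) → ln(2.95181) = 0.1451·t
t = 1.08242 / 0.1451

t ≈ 7.5 hours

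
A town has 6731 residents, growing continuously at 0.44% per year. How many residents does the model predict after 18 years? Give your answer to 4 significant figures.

P(18) = 6731 · e^(0.0044·18) = 6731 · e^(0.0792)
= 6731 · 1.08242 ≈ 7285.77

≈ 7,286 residents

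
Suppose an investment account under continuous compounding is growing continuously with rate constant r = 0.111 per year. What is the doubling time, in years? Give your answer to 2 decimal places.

doubling time = ln(2) / |r| = 0.69315 / 0.111

doubling time ≈ 6.24 years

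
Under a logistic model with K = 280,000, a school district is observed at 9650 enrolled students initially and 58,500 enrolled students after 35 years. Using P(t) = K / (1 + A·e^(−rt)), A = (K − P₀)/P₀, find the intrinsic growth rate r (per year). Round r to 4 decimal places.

r ≈ 0.0572 per year

A = (280000 − 9650)/9650 = 28.01554
58500 = 280000/(1 + 28.01554·e^(−r·35)) → e^(−35r) = (4.78632 − 1)/28.01554 = 0.135151
r = −ln(0.135151)/35 = 2.00136/35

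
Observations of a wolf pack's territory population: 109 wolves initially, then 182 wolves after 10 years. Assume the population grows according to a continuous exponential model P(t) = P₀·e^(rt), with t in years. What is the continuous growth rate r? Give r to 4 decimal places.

182 = 109 · e^(r·10)
e^(10r) = 182/109 = 1.66972
r = ln(1.66972) / 10 = 0.51266 / 10

r ≈ 0.0513 per year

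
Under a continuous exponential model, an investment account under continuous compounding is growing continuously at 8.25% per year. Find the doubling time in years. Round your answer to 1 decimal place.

doubling time ≈ 8.4 years

doubling time = ln(2) / |r| = 0.69315 / 0.0825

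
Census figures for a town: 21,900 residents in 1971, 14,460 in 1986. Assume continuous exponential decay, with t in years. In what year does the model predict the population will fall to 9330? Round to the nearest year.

r = ln(14460/21900) / 15 = -0.4151/15 ≈ -0.027673 per year
t = ln(9330/21900) / r = -0.85325/-0.027673 ≈ 30.83 years after 1971

year 2002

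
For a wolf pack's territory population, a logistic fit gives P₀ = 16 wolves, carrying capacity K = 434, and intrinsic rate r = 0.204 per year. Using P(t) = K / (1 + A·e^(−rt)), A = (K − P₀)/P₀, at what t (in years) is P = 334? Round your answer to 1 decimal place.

A = (434 − 16)/16 = 26.125
334 = 434/(1 + 26.125·e^(−0.204t)) → 1 + 26.125·e^(−0.204t) = 1.2994
e^(−0.204t) = 0.01146 → t = ln(87.2575)/0.204 = 4.46886/0.204

t ≈ 21.9 years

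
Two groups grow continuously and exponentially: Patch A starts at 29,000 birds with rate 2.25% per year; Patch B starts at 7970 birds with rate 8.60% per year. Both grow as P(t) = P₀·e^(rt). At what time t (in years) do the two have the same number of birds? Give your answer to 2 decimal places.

29000·e^(0.0225t) = 7970·e^(0.086t)
29000/7970 = e^((0.086 − 0.0225)t) → ln(3.63864) = 0.0635·t
t = 1.29161 / 0.0635

t ≈ 20.34 years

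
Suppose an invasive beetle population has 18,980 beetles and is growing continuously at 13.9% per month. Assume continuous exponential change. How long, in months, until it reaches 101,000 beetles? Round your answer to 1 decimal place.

101000 = 18980 · e^(0.139·t)
t = ln(101000/18980) / 0.139 = ln(5.32139) / 0.139 = 1.67173 / 0.139

t ≈ 12.0 months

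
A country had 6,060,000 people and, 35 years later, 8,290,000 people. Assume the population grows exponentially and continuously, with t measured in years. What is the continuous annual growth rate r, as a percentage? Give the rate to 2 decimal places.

r ≈ 0.90% per year

8290000 = 6060000 · e^(r·35)
e^(35r) = 8290000/6060000 = 1.36799
r = ln(1.36799) / 35 = 0.31334 / 35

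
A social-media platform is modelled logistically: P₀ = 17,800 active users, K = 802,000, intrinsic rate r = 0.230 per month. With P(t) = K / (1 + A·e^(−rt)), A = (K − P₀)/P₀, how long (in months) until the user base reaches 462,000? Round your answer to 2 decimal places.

A = (802000 − 17800)/17800 = 44.05618
462000 = 802000/(1 + 44.05618·e^(−0.23t)) → 1 + 44.05618·e^(−0.23t) = 1.73593
e^(−0.23t) = 0.016704 → t = ln(59.86457)/0.23 = 4.09208/0.23

t ≈ 17.79 months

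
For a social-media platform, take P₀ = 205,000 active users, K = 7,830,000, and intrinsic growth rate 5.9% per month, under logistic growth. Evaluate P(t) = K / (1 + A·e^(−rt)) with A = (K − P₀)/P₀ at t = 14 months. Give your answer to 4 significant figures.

≈ 453,000 active users

A = (7830000 − 205000)/205000 = 37.19512
P(14) = 7830000 / (1 + 37.19512·e^(−0.059·14)) = 7830000 / (1 + 37.19512·0.437797)
= 7830000 / 17.28391 ≈ 453022.44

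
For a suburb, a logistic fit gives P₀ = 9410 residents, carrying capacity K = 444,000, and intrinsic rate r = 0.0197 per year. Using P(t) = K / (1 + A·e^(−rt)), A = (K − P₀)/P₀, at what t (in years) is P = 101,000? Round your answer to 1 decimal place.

A = (444000 − 9410)/9410 = 46.18385
101000 = 444000/(1 + 46.18385·e^(−0.0197t)) → 1 + 46.18385·e^(−0.0197t) = 4.39604
e^(−0.0197t) = 0.073533 → t = ln(13.59933)/0.0197 = 2.61002/0.0197

t ≈ 132.5 years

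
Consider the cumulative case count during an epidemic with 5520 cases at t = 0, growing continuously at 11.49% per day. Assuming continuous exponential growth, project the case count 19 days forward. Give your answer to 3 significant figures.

P(19) = 5520 · e^(0.1149·19) = 5520 · e^(2.1831)
= 5520 · 8.87377 ≈ 48983.22

≈ 49,000 cases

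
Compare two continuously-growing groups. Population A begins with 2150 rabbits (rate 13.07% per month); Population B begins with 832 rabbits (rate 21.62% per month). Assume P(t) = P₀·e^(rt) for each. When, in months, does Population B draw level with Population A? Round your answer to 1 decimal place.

2150·e^(0.1307t) = 832·e^(0.2162t)
2150/832 = e^((0.2162 − 0.1307)t) → ln(2.58413) = 0.0855·t
t = 0.94939 / 0.0855

t ≈ 11.1 months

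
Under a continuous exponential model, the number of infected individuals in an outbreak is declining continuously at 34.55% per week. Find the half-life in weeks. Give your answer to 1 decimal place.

half-life = ln(2) / |r| = 0.69315 / 0.3455

half-life ≈ 2.0 weeks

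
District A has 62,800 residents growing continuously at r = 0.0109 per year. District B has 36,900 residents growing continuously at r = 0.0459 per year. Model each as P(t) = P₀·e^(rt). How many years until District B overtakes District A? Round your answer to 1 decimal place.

62800·e^(0.0109t) = 36900·e^(0.0459t)
62800/36900 = e^((0.0459 − 0.0109)t) → ln(1.7019) = 0.035·t
t = 0.53174 / 0.035

t ≈ 15.2 years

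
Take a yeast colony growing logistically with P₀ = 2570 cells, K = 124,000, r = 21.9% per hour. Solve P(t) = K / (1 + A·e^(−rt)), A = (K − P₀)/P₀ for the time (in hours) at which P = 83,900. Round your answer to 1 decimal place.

A = (124000 − 2570)/2570 = 47.24903
83900 = 124000/(1 + 47.24903·e^(−0.219t)) → 1 + 47.24903·e^(−0.219t) = 1.47795
e^(−0.219t) = 0.010116 → t = ln(98.85769)/0.219 = 4.59368/0.219

t ≈ 21.0 hours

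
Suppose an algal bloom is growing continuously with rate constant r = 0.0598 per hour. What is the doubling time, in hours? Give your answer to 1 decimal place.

doubling time = ln(2) / |r| = 0.69315 / 0.0598

doubling time ≈ 11.6 hours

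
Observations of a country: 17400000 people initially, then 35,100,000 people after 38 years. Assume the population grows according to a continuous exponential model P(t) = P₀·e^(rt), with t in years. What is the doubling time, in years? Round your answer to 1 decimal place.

doubling time ≈ 37.5 years

r = ln(35100000/17400000) / 38 = ln(2.01724) / 38 ≈ 0.018467 per year
doubling time = ln 2 / |r| = 0.69315 / 0.018467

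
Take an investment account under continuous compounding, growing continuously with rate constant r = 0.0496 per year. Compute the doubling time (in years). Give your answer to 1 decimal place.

doubling time ≈ 14.0 years

doubling time = ln(2) / |r| = 0.69315 / 0.0496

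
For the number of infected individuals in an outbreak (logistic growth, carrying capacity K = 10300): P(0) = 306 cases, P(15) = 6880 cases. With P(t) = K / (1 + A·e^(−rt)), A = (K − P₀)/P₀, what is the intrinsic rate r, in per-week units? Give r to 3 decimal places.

A = (10300 − 306)/306 = 32.66013
6880 = 10300/(1 + 32.66013·e^(−r·15)) → e^(−15r) = (1.49709 − 1)/32.66013 = 0.01522
r = −ln(0.01522)/15 = 4.18513/15

r ≈ 0.279 per week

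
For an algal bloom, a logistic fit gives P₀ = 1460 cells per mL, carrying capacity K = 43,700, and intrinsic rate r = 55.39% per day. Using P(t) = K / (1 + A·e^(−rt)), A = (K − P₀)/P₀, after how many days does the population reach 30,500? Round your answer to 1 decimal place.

t ≈ 7.6 days

A = (43700 − 1460)/1460 = 28.93151
30500 = 43700/(1 + 28.93151·e^(−0.5539t)) → 1 + 28.93151·e^(−0.5539t) = 1.43279
e^(−0.5539t) = 0.014959 → t = ln(66.84932)/0.5539 = 4.20244/0.5539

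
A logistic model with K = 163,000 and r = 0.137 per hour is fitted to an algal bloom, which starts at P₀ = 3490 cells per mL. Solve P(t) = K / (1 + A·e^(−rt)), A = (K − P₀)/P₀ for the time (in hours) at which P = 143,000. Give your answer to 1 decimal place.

A = (163000 − 3490)/3490 = 45.70487
143000 = 163000/(1 + 45.70487·e^(−0.137t)) → 1 + 45.70487·e^(−0.137t) = 1.13986
e^(−0.137t) = 0.00306 → t = ln(326.78983)/0.137 = 5.78932/0.137

t ≈ 42.3 hours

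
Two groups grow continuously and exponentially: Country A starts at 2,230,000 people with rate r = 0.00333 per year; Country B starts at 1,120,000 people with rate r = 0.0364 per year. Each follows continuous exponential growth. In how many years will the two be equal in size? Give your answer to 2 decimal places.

t ≈ 20.82 years

2230000·e^(0.00333t) = 1120000·e^(0.0364t)
2230000/1120000 = e^((0.0364 − 0.00333)t) → ln(1.99107) = 0.03307·t
t = 0.68867 / 0.03307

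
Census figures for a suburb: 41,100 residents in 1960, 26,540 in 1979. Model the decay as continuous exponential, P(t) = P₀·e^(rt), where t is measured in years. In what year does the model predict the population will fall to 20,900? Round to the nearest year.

year 1989

r = ln(26540/41100) / 19 = -0.43736/19 ≈ -0.023019 per year
t = ln(20900/41100) / r = -0.67626/-0.023019 ≈ 29.38 years after 1960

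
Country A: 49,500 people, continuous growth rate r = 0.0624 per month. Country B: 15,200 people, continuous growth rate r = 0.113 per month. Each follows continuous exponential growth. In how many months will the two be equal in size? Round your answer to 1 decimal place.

t ≈ 23.3 months

49500·e^(0.0624t) = 15200·e^(0.113t)
49500/15200 = e^((0.113 − 0.0624)t) → ln(3.25658) = 0.0506·t
t = 1.18068 / 0.0506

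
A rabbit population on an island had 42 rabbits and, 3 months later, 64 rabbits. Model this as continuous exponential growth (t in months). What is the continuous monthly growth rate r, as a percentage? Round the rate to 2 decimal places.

64 = 42 · e^(r·3)
e^(3r) = 64/42 = 1.52381
r = ln(1.52381) / 3 = 0.42121 / 3

r ≈ 14.04% per month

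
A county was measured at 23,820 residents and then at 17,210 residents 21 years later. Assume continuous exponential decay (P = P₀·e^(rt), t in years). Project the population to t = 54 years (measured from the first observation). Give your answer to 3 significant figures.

r = ln(17210/23820) / 21 ≈ -0.015478 per year
P(54) = 23820 · e^(-0.015478·54) = 23820 · 0.43353 ≈ 10326.58

≈ 10,300 residents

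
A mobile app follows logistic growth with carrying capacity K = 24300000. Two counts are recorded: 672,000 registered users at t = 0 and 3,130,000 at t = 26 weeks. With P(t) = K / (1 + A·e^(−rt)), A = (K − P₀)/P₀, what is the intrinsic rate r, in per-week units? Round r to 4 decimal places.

A = (24300000 − 672000)/672000 = 35.16071
3130000 = 24300000/(1 + 35.16071·e^(−r·26)) → e^(−26r) = (7.76358 − 1)/35.16071 = 0.192362
r = −ln(0.192362)/26 = 1.64838/26

r ≈ 0.0634 per week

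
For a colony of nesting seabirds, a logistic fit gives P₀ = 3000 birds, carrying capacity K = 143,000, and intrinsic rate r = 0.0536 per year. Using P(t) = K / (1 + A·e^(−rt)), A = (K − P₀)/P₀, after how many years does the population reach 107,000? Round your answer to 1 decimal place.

t ≈ 92.0 years

A = (143000 − 3000)/3000 = 46.66667
107000 = 143000/(1 + 46.66667·e^(−0.0536t)) → 1 + 46.66667·e^(−0.0536t) = 1.33645
e^(−0.0536t) = 0.00721 → t = ln(138.7037)/0.0536 = 4.93234/0.0536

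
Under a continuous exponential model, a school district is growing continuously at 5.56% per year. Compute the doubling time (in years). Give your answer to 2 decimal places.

doubling time = ln(2) / |r| = 0.69315 / 0.0556

doubling time ≈ 12.47 years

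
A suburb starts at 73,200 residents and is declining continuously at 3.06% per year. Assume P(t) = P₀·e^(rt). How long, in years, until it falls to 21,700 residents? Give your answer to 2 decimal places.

t ≈ 39.73 years

21700 = 73200 · e^(-0.0306·t)
t = ln(21700/73200) / -0.0306 = ln(0.29645) / -0.0306 = -1.21588 / -0.0306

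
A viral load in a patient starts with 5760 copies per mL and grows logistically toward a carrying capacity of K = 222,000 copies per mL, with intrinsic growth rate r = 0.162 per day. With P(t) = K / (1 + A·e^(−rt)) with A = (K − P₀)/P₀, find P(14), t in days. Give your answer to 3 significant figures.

A = (222000 − 5760)/5760 = 37.54167
P(14) = 222000 / (1 + 37.54167·e^(−0.162·14)) = 222000 / (1 + 37.54167·0.103519)
= 222000 / 4.88628 ≈ 45433.37

≈ 45,400 copies per mL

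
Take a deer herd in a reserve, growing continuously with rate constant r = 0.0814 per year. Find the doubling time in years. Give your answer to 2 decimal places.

doubling time = ln(2) / |r| = 0.69315 / 0.0814

doubling time ≈ 8.52 years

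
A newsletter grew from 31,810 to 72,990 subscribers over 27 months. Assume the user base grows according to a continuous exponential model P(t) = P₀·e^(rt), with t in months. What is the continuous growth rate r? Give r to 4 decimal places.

r ≈ 0.0308 per month

72990 = 31810 · e^(r·27)
e^(27r) = 72990/31810 = 2.29456
r = ln(2.29456) / 27 = 0.83054 / 27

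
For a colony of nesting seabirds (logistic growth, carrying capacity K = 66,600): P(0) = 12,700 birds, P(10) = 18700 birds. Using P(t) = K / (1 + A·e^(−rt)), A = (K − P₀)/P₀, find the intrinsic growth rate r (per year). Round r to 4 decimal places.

A = (66600 − 12700)/12700 = 4.24409
18700 = 66600/(1 + 4.24409·e^(−r·10)) → e^(−10r) = (3.5615 − 1)/4.24409 = 0.603544
r = −ln(0.603544)/10 = 0.50494/10

r ≈ 0.0505 per year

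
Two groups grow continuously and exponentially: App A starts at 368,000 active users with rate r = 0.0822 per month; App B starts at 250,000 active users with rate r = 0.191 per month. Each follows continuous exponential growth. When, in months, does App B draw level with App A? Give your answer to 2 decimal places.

t ≈ 3.55 months

368000·e^(0.0822t) = 250000·e^(0.191t)
368000/250000 = e^((0.191 − 0.0822)t) → ln(1.472) = 0.1088·t
t = 0.38662 / 0.1088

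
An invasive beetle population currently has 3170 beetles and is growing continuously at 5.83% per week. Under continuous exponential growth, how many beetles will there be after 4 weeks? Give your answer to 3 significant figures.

P(4) = 3170 · e^(0.0583·4) = 3170 · e^(0.2332)
= 3170 · 1.26263 ≈ 4002.55

≈ 4,000 beetles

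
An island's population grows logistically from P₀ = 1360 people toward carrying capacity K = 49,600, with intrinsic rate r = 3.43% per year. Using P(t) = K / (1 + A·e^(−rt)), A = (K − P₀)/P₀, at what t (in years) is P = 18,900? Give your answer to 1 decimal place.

t ≈ 89.9 years

A = (49600 − 1360)/1360 = 35.47059
18900 = 49600/(1 + 35.47059·e^(−0.0343t)) → 1 + 35.47059·e^(−0.0343t) = 2.62434
e^(−0.0343t) = 0.045794 → t = ln(21.83694)/0.0343 = 3.0836/0.0343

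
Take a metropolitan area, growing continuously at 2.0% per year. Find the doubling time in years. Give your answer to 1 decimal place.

doubling time = ln(2) / |r| = 0.69315 / 0.02

doubling time ≈ 34.7 years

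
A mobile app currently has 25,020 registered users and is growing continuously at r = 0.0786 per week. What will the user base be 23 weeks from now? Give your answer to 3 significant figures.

P(23) = 25020 · e^(0.0786·23) = 25020 · e^(1.8078)
= 25020 · 6.09702 ≈ 152547.42

≈ 153,000 registered users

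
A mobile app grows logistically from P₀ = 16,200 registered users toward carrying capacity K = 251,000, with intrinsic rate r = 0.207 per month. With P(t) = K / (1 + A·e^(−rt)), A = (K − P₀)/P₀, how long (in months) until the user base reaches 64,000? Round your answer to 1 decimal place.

t ≈ 7.7 months

A = (251000 − 16200)/16200 = 14.49383
64000 = 251000/(1 + 14.49383·e^(−0.207t)) → 1 + 14.49383·e^(−0.207t) = 3.92188
e^(−0.207t) = 0.201594 → t = ln(4.96045)/0.207 = 1.6015/0.207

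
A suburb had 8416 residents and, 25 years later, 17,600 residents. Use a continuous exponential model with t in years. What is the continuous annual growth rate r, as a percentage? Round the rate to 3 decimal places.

17600 = 8416 · e^(r·25)
e^(25r) = 17600/8416 = 2.09125
r = ln(2.09125) / 25 = 0.73776 / 25

r ≈ 2.951% per year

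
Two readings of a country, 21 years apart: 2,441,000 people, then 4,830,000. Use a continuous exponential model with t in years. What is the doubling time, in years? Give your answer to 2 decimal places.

r = ln(4830000/2441000) / 21 = ln(1.9787) / 21 ≈ 0.032497 per year
doubling time = ln 2 / |r| = 0.69315 / 0.032497

doubling time ≈ 21.33 years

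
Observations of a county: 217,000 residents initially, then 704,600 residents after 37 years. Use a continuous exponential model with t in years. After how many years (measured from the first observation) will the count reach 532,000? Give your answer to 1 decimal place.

r = ln(704600/217000) / 37 ≈ 0.031831 per year
t = ln(532000/217000) / r = 0.89675 / 0.031831 ≈ 28.172

t ≈ 28.2 years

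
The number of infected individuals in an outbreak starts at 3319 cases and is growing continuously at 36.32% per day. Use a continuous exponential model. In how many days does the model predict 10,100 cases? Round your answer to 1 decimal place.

t ≈ 3.1 days

10100 = 3319 · e^(0.3632·t)
t = ln(10100/3319) / 0.3632 = ln(3.04309) / 0.3632 = 1.11287 / 0.3632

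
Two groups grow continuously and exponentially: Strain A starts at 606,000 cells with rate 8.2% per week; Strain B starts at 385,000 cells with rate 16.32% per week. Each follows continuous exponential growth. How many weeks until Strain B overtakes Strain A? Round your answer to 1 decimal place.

606000·e^(0.082t) = 385000·e^(0.1632t)
606000/385000 = e^((0.1632 − 0.082)t) → ln(1.57403) = 0.0812·t
t = 0.45364 / 0.0812

t ≈ 5.6 weeks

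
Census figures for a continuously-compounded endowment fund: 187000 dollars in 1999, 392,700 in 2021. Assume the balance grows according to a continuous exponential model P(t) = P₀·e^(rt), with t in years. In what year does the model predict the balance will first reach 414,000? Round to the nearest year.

r = ln(392700/187000) / 22 = 0.74194/22 ≈ 0.033724 per year
t = ln(414000/187000) / r = 0.79476/0.033724 ≈ 23.57 years after 1999

year 2023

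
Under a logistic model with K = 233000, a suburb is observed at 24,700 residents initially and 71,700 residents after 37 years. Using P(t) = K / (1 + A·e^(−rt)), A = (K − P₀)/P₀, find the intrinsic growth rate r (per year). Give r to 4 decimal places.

r ≈ 0.0357 per year

A = (233000 − 24700)/24700 = 8.4332
71700 = 233000/(1 + 8.4332·e^(−r·37)) → e^(−37r) = (3.24965 − 1)/8.4332 = 0.266761
r = −ln(0.266761)/37 = 1.3214/37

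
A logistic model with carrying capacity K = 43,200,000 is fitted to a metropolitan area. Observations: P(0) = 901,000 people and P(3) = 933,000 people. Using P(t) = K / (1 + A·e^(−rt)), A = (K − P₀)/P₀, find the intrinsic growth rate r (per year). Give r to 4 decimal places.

r ≈ 0.0119 per year

A = (43200000 − 901000)/901000 = 46.94673
933000 = 43200000/(1 + 46.94673·e^(−r·3)) → e^(−3r) = (46.30225 − 1)/46.94673 = 0.964971
r = −ln(0.964971)/3 = 0.03566/3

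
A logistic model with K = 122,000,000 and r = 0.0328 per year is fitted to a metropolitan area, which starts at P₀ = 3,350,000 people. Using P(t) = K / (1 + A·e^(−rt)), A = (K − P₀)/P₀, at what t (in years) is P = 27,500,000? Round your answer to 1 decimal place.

t ≈ 71.1 years

A = (122000000 − 3350000)/3350000 = 35.41791
27500000 = 122000000/(1 + 35.41791·e^(−0.0328t)) → 1 + 35.41791·e^(−0.0328t) = 4.43636
e^(−0.0328t) = 0.097023 → t = ln(10.3068)/0.0328 = 2.3328/0.0328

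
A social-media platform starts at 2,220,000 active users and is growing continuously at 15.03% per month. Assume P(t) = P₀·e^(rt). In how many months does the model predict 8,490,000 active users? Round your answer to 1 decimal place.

8490000 = 2220000 · e^(0.1503·t)
t = ln(8490000/2220000) / 0.1503 = ln(3.82432) / 0.1503 = 1.34138 / 0.1503

t ≈ 8.9 months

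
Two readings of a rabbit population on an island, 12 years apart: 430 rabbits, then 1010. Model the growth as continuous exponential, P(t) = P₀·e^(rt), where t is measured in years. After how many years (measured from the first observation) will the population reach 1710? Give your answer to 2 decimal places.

t ≈ 19.40 years

r = ln(1010/430) / 12 ≈ 0.07116 per year
t = ln(1710/430) / r = 1.38046 / 0.07116 ≈ 19.399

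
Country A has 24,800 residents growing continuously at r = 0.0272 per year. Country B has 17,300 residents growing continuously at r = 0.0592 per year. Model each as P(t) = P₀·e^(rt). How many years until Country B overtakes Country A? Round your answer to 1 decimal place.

t ≈ 11.3 years

24800·e^(0.0272t) = 17300·e^(0.0592t)
24800/17300 = e^((0.0592 − 0.0272)t) → ln(1.43353) = 0.032·t
t = 0.36014 / 0.032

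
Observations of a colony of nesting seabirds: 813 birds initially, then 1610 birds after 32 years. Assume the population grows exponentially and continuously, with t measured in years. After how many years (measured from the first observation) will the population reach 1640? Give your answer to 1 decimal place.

t ≈ 32.9 years

r = ln(1610/813) / 32 ≈ 0.021352 per year
t = ln(1640/813) / r = 0.70172 / 0.021352 ≈ 32.865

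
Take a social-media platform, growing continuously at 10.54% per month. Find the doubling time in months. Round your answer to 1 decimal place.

doubling time = ln(2) / |r| = 0.69315 / 0.1054

doubling time ≈ 6.6 months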